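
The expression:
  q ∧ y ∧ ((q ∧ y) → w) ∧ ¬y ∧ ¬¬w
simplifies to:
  False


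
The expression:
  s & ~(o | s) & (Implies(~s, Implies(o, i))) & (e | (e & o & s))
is never true.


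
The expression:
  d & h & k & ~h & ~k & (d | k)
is never true.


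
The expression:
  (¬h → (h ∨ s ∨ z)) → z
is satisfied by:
  {z: True, h: False, s: False}
  {z: True, s: True, h: False}
  {z: True, h: True, s: False}
  {z: True, s: True, h: True}
  {s: False, h: False, z: False}


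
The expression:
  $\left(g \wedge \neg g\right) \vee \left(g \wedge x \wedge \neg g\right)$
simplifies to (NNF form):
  $\text{False}$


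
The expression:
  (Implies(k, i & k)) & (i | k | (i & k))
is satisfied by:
  {i: True}


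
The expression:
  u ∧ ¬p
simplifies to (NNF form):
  u ∧ ¬p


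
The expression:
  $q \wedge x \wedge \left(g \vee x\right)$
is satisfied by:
  {x: True, q: True}


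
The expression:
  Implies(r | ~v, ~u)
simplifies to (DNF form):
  ~u | (v & ~r)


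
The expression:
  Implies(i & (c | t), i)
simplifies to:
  True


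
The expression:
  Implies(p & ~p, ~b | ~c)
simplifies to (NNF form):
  True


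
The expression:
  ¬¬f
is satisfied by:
  {f: True}


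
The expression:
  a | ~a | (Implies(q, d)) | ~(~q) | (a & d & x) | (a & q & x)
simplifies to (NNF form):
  True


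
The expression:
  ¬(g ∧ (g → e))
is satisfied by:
  {g: False, e: False}
  {e: True, g: False}
  {g: True, e: False}


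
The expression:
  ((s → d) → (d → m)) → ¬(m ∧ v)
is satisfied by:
  {m: False, v: False}
  {v: True, m: False}
  {m: True, v: False}


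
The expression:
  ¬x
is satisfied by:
  {x: False}


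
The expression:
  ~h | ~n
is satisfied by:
  {h: False, n: False}
  {n: True, h: False}
  {h: True, n: False}


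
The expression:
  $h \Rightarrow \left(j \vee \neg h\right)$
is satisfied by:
  {j: True, h: False}
  {h: False, j: False}
  {h: True, j: True}


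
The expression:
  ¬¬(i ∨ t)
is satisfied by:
  {i: True, t: True}
  {i: True, t: False}
  {t: True, i: False}


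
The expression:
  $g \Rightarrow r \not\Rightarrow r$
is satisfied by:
  {g: False}


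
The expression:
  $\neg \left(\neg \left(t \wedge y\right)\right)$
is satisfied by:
  {t: True, y: True}


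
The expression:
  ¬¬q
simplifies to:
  q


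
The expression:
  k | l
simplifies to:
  k | l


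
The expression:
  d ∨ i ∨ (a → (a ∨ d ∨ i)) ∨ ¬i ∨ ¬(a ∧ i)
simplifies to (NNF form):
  True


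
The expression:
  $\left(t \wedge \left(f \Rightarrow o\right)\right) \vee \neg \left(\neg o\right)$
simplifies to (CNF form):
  $\left(o \vee t\right) \wedge \left(o \vee \neg f\right)$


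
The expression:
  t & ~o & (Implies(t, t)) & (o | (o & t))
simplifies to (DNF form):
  False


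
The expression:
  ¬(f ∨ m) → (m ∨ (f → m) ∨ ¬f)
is always true.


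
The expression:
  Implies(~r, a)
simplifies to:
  a | r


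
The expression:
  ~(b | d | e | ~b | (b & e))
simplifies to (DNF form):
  False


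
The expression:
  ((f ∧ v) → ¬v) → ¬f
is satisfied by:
  {v: True, f: False}
  {f: False, v: False}
  {f: True, v: True}


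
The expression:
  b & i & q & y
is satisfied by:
  {y: True, i: True, b: True, q: True}


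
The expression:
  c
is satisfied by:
  {c: True}


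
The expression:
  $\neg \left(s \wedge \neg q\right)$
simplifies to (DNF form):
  $q \vee \neg s$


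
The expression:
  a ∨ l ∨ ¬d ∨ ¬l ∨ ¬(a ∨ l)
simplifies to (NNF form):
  True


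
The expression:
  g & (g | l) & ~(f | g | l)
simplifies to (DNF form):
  False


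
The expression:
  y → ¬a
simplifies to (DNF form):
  ¬a ∨ ¬y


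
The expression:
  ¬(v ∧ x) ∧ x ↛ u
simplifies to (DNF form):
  x ∧ ¬u ∧ ¬v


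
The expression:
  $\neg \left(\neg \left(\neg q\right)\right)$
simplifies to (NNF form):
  $\neg q$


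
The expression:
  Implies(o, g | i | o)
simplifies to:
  True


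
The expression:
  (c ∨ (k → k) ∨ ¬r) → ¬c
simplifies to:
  ¬c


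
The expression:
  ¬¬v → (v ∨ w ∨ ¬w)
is always true.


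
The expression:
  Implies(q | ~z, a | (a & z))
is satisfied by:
  {a: True, z: True, q: False}
  {a: True, q: False, z: False}
  {a: True, z: True, q: True}
  {a: True, q: True, z: False}
  {z: True, q: False, a: False}


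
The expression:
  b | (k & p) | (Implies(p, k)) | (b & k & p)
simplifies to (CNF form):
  b | k | ~p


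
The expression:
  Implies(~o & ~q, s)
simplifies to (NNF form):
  o | q | s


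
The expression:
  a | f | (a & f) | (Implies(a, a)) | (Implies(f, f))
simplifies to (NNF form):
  True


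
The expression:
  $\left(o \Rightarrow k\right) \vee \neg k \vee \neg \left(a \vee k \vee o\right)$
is always true.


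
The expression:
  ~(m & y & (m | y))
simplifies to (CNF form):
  ~m | ~y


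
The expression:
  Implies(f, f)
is always true.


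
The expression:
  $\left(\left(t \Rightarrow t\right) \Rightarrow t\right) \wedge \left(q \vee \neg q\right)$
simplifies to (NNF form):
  $t$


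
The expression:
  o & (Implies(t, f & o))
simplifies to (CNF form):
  o & (f | ~t)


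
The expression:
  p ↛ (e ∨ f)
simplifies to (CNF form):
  p ∧ ¬e ∧ ¬f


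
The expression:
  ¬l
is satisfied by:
  {l: False}


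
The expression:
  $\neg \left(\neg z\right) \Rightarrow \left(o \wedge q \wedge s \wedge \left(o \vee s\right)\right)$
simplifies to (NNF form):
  $\left(o \wedge q \wedge s\right) \vee \neg z$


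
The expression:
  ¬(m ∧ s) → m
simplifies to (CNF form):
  m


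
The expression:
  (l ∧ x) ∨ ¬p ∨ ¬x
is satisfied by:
  {l: True, p: False, x: False}
  {p: False, x: False, l: False}
  {x: True, l: True, p: False}
  {x: True, p: False, l: False}
  {l: True, p: True, x: False}
  {p: True, l: False, x: False}
  {x: True, p: True, l: True}


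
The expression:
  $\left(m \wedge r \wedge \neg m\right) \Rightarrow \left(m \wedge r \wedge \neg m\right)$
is always true.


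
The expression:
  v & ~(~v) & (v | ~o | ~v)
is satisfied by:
  {v: True}


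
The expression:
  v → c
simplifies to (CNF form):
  c ∨ ¬v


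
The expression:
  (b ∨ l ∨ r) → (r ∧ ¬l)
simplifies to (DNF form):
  (r ∧ ¬l) ∨ (¬b ∧ ¬l)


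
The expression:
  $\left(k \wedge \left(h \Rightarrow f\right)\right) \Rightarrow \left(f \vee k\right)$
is always true.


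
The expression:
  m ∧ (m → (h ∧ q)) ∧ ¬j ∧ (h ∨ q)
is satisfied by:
  {h: True, m: True, q: True, j: False}


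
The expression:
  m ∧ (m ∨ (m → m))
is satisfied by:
  {m: True}


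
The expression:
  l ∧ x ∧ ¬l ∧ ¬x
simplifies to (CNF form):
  False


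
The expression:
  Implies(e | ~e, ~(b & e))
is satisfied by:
  {e: False, b: False}
  {b: True, e: False}
  {e: True, b: False}


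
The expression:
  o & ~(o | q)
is never true.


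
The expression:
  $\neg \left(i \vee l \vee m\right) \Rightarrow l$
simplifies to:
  $i \vee l \vee m$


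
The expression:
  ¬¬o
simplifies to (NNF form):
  o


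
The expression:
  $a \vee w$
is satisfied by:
  {a: True, w: True}
  {a: True, w: False}
  {w: True, a: False}


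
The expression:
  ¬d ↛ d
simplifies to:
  True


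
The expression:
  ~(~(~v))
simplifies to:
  ~v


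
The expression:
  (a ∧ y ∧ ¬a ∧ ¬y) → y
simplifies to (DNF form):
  True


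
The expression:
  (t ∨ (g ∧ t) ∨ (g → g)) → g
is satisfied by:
  {g: True}


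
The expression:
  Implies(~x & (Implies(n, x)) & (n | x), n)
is always true.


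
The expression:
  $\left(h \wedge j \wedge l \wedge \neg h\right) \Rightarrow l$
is always true.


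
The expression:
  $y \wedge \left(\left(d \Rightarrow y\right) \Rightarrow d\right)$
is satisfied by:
  {d: True, y: True}


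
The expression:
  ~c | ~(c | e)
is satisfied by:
  {c: False}


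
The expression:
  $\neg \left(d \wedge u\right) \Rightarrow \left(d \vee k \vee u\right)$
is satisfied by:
  {d: True, k: True, u: True}
  {d: True, k: True, u: False}
  {d: True, u: True, k: False}
  {d: True, u: False, k: False}
  {k: True, u: True, d: False}
  {k: True, u: False, d: False}
  {u: True, k: False, d: False}


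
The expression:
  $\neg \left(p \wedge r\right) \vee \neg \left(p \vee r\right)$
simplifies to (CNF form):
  $\neg p \vee \neg r$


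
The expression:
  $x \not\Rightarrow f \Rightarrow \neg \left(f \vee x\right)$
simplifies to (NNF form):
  $f \vee \neg x$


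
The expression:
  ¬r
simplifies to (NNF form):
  ¬r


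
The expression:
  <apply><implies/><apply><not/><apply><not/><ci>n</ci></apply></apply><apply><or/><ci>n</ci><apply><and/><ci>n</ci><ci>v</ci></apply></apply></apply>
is always true.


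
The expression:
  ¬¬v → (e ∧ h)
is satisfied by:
  {h: True, e: True, v: False}
  {h: True, e: False, v: False}
  {e: True, h: False, v: False}
  {h: False, e: False, v: False}
  {v: True, h: True, e: True}


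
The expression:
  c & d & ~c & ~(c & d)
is never true.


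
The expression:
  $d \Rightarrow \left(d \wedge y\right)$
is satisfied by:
  {y: True, d: False}
  {d: False, y: False}
  {d: True, y: True}


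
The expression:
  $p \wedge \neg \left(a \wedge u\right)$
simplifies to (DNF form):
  $\left(p \wedge \neg a\right) \vee \left(p \wedge \neg u\right)$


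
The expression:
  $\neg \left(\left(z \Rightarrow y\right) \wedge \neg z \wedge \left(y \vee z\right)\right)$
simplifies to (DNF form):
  $z \vee \neg y$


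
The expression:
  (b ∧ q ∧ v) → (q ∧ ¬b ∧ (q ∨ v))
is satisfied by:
  {v: False, q: False, b: False}
  {b: True, v: False, q: False}
  {q: True, v: False, b: False}
  {b: True, q: True, v: False}
  {v: True, b: False, q: False}
  {b: True, v: True, q: False}
  {q: True, v: True, b: False}


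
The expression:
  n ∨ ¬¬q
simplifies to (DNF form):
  n ∨ q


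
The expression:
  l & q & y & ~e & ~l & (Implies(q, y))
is never true.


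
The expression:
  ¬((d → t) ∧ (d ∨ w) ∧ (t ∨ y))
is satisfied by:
  {y: False, w: False, t: False, d: False}
  {d: True, y: False, w: False, t: False}
  {w: True, d: False, y: False, t: False}
  {d: True, w: True, y: False, t: False}
  {y: True, d: False, w: False, t: False}
  {d: True, y: True, w: False, t: False}
  {d: True, w: True, y: True, t: False}
  {t: True, d: False, y: False, w: False}
  {t: True, y: True, d: False, w: False}


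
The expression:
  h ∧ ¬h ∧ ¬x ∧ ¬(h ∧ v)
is never true.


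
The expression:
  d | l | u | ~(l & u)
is always true.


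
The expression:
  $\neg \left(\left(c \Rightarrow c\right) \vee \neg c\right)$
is never true.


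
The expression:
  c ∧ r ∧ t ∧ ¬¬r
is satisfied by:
  {t: True, c: True, r: True}


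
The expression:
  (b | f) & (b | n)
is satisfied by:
  {b: True, f: True, n: True}
  {b: True, f: True, n: False}
  {b: True, n: True, f: False}
  {b: True, n: False, f: False}
  {f: True, n: True, b: False}


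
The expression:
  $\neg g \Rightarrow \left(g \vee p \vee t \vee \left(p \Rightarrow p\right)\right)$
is always true.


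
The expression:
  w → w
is always true.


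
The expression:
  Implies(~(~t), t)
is always true.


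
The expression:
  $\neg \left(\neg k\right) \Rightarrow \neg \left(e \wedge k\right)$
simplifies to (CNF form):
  $\neg e \vee \neg k$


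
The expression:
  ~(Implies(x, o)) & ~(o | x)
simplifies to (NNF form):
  False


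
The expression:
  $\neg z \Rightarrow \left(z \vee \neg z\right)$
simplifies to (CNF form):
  $\text{True}$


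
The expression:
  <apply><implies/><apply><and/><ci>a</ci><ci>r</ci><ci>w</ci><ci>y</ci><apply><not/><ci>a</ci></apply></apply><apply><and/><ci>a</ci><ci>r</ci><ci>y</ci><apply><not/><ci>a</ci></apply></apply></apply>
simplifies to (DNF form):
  <true/>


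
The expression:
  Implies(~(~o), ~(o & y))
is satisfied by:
  {o: False, y: False}
  {y: True, o: False}
  {o: True, y: False}


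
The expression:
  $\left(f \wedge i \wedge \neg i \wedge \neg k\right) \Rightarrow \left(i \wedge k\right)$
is always true.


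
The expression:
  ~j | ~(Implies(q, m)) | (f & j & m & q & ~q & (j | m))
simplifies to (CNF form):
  (q | ~j) & (~j | ~m)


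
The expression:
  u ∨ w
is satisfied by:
  {u: True, w: True}
  {u: True, w: False}
  {w: True, u: False}


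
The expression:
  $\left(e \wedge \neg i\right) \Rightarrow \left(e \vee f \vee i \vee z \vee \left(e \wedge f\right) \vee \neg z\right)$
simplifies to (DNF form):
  $\text{True}$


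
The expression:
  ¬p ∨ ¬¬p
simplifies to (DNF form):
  True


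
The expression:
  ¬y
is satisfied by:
  {y: False}


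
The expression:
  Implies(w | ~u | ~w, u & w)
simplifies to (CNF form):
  u & w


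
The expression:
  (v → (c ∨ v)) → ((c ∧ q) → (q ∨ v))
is always true.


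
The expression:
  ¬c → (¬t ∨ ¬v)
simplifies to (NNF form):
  c ∨ ¬t ∨ ¬v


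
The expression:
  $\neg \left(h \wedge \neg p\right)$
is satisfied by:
  {p: True, h: False}
  {h: False, p: False}
  {h: True, p: True}


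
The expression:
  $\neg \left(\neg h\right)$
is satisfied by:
  {h: True}


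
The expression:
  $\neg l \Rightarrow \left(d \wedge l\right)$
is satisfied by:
  {l: True}


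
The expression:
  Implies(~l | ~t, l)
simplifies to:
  l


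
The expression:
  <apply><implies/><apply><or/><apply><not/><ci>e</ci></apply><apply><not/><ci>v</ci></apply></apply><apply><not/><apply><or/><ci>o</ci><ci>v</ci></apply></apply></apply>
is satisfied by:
  {e: True, o: False, v: False}
  {o: False, v: False, e: False}
  {e: True, v: True, o: False}
  {e: True, v: True, o: True}


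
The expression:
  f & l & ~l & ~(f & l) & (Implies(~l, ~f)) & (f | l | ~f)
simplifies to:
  False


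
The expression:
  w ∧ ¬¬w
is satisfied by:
  {w: True}


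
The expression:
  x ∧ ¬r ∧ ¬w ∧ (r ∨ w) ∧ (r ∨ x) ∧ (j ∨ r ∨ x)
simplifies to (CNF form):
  False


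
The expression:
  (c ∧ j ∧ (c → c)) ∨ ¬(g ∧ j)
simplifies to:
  c ∨ ¬g ∨ ¬j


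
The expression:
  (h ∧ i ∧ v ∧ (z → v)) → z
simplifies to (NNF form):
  z ∨ ¬h ∨ ¬i ∨ ¬v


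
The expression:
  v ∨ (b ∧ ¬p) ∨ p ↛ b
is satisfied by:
  {v: True, p: False, b: False}
  {b: True, v: True, p: False}
  {v: True, p: True, b: False}
  {b: True, v: True, p: True}
  {b: True, p: False, v: False}
  {p: True, b: False, v: False}


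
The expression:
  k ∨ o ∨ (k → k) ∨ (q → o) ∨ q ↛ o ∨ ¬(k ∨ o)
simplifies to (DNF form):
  True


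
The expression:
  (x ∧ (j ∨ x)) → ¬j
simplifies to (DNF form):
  ¬j ∨ ¬x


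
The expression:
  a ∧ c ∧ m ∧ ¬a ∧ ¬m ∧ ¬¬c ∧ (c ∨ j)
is never true.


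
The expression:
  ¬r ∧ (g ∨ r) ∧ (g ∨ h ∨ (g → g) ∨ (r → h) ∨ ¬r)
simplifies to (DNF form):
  g ∧ ¬r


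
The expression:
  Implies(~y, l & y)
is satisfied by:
  {y: True}


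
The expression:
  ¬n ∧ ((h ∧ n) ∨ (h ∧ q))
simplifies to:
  h ∧ q ∧ ¬n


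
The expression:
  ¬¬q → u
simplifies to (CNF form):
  u ∨ ¬q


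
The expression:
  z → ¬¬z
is always true.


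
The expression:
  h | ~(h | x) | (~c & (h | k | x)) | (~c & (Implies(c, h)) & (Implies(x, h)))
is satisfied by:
  {h: True, c: False, x: False}
  {c: False, x: False, h: False}
  {h: True, x: True, c: False}
  {x: True, c: False, h: False}
  {h: True, c: True, x: False}
  {c: True, h: False, x: False}
  {h: True, x: True, c: True}


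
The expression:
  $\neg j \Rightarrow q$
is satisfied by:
  {q: True, j: True}
  {q: True, j: False}
  {j: True, q: False}


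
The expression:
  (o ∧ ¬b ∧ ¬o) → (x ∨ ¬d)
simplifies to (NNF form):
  True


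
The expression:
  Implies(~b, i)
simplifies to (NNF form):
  b | i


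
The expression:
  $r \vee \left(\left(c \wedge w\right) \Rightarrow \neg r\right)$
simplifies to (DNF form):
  $\text{True}$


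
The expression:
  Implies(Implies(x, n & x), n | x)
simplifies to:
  n | x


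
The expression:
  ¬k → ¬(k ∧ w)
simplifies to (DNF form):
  True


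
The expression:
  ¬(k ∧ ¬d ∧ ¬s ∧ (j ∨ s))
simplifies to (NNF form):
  d ∨ s ∨ ¬j ∨ ¬k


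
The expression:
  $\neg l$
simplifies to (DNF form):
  $\neg l$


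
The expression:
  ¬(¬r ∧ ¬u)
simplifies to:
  r ∨ u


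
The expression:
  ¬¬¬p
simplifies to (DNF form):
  ¬p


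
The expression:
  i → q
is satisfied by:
  {q: True, i: False}
  {i: False, q: False}
  {i: True, q: True}


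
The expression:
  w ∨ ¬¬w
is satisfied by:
  {w: True}


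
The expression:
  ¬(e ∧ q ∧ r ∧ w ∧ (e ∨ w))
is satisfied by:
  {w: False, e: False, q: False, r: False}
  {r: True, w: False, e: False, q: False}
  {q: True, w: False, e: False, r: False}
  {r: True, q: True, w: False, e: False}
  {e: True, r: False, w: False, q: False}
  {r: True, e: True, w: False, q: False}
  {q: True, e: True, r: False, w: False}
  {r: True, q: True, e: True, w: False}
  {w: True, q: False, e: False, r: False}
  {r: True, w: True, q: False, e: False}
  {q: True, w: True, r: False, e: False}
  {r: True, q: True, w: True, e: False}
  {e: True, w: True, q: False, r: False}
  {r: True, e: True, w: True, q: False}
  {q: True, e: True, w: True, r: False}


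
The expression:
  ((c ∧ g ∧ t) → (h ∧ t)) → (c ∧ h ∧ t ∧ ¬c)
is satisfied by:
  {t: True, c: True, g: True, h: False}


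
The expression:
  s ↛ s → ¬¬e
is always true.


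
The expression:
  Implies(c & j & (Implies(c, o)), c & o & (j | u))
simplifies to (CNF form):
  True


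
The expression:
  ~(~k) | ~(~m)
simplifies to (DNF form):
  k | m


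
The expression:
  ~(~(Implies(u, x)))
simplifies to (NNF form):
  x | ~u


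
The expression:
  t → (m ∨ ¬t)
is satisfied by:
  {m: True, t: False}
  {t: False, m: False}
  {t: True, m: True}


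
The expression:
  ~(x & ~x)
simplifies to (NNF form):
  True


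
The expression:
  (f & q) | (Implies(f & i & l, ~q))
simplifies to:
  True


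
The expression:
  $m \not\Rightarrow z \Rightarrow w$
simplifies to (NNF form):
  $w \vee z \vee \neg m$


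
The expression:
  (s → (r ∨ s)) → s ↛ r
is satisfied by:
  {s: True, r: False}


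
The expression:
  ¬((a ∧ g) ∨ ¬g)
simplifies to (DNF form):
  g ∧ ¬a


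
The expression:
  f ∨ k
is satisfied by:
  {k: True, f: True}
  {k: True, f: False}
  {f: True, k: False}


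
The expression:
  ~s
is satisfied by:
  {s: False}


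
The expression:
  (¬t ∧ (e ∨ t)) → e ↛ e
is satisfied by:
  {t: True, e: False}
  {e: False, t: False}
  {e: True, t: True}


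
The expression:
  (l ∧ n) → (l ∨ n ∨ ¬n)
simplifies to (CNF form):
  True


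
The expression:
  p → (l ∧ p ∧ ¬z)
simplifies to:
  (l ∧ ¬z) ∨ ¬p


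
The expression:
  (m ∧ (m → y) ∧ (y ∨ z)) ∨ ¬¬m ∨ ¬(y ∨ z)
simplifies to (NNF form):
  m ∨ (¬y ∧ ¬z)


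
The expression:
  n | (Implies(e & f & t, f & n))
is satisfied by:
  {n: True, e: False, t: False, f: False}
  {n: False, e: False, t: False, f: False}
  {f: True, n: True, e: False, t: False}
  {f: True, n: False, e: False, t: False}
  {n: True, t: True, f: False, e: False}
  {t: True, f: False, e: False, n: False}
  {f: True, t: True, n: True, e: False}
  {f: True, t: True, n: False, e: False}
  {n: True, e: True, f: False, t: False}
  {e: True, f: False, t: False, n: False}
  {n: True, f: True, e: True, t: False}
  {f: True, e: True, n: False, t: False}
  {n: True, t: True, e: True, f: False}
  {t: True, e: True, f: False, n: False}
  {f: True, t: True, e: True, n: True}


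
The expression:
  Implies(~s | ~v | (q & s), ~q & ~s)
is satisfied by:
  {v: True, q: False, s: False}
  {q: False, s: False, v: False}
  {v: True, s: True, q: False}


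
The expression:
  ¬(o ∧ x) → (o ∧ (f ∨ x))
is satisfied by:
  {o: True, x: True, f: True}
  {o: True, x: True, f: False}
  {o: True, f: True, x: False}


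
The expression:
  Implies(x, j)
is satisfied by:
  {j: True, x: False}
  {x: False, j: False}
  {x: True, j: True}


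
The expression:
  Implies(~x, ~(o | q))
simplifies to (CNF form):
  (x | ~o) & (x | ~q)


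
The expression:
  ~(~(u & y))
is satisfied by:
  {u: True, y: True}


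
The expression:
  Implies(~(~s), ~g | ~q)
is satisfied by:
  {s: False, q: False, g: False}
  {g: True, s: False, q: False}
  {q: True, s: False, g: False}
  {g: True, q: True, s: False}
  {s: True, g: False, q: False}
  {g: True, s: True, q: False}
  {q: True, s: True, g: False}


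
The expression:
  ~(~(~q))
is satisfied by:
  {q: False}


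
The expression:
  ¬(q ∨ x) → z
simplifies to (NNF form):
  q ∨ x ∨ z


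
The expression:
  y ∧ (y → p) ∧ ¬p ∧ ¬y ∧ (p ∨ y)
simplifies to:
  False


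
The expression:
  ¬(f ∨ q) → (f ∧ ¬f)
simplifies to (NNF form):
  f ∨ q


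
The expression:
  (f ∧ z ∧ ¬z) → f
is always true.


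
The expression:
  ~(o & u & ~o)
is always true.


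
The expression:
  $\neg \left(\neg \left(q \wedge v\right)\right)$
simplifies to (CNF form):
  $q \wedge v$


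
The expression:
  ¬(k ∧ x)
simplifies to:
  ¬k ∨ ¬x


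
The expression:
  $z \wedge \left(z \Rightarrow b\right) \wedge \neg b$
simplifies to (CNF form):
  $\text{False}$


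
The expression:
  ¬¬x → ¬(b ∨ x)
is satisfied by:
  {x: False}


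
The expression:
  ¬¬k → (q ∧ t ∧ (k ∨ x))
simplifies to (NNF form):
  (q ∧ t) ∨ ¬k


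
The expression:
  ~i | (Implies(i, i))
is always true.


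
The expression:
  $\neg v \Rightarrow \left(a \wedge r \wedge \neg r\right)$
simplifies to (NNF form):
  $v$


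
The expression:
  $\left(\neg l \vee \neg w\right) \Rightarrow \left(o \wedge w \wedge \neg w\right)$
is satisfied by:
  {w: True, l: True}


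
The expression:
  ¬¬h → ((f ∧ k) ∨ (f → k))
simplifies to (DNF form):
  k ∨ ¬f ∨ ¬h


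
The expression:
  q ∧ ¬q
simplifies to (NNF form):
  False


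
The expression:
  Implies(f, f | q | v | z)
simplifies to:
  True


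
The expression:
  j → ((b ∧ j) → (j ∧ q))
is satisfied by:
  {q: True, b: False, j: False}
  {q: False, b: False, j: False}
  {j: True, q: True, b: False}
  {j: True, q: False, b: False}
  {b: True, q: True, j: False}
  {b: True, q: False, j: False}
  {b: True, j: True, q: True}


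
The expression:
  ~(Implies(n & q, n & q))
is never true.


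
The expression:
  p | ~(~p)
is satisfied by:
  {p: True}


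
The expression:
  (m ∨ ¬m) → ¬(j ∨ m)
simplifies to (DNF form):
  ¬j ∧ ¬m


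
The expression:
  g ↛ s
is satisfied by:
  {g: True, s: False}


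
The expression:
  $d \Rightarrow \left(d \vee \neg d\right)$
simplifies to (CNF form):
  $\text{True}$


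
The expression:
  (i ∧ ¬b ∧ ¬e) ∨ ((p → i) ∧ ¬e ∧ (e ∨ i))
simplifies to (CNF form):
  i ∧ ¬e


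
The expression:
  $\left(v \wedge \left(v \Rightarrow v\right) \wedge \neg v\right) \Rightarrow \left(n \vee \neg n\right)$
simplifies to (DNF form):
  $\text{True}$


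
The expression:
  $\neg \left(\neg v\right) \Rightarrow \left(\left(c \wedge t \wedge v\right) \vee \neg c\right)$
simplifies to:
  $t \vee \neg c \vee \neg v$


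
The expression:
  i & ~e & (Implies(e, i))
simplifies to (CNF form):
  i & ~e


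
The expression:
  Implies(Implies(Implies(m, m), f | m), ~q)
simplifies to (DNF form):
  ~q | (~f & ~m)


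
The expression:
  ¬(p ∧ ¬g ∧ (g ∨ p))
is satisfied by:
  {g: True, p: False}
  {p: False, g: False}
  {p: True, g: True}


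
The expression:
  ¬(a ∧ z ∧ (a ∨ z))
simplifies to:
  ¬a ∨ ¬z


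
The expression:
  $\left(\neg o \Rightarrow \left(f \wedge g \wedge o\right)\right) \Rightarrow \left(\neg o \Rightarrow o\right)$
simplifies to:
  $\text{True}$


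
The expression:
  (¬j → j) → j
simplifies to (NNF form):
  True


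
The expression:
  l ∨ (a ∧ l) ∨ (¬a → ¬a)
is always true.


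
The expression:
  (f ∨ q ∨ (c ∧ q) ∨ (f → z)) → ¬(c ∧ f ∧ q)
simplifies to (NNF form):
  ¬c ∨ ¬f ∨ ¬q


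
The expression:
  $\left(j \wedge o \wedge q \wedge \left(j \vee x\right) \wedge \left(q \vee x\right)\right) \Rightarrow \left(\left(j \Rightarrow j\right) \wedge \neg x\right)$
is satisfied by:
  {o: False, q: False, x: False, j: False}
  {j: True, o: False, q: False, x: False}
  {x: True, o: False, q: False, j: False}
  {j: True, x: True, o: False, q: False}
  {q: True, j: False, o: False, x: False}
  {j: True, q: True, o: False, x: False}
  {x: True, q: True, j: False, o: False}
  {j: True, x: True, q: True, o: False}
  {o: True, x: False, q: False, j: False}
  {j: True, o: True, x: False, q: False}
  {x: True, o: True, j: False, q: False}
  {j: True, x: True, o: True, q: False}
  {q: True, o: True, x: False, j: False}
  {j: True, q: True, o: True, x: False}
  {x: True, q: True, o: True, j: False}


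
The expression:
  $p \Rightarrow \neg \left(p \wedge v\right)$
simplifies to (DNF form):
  $\neg p \vee \neg v$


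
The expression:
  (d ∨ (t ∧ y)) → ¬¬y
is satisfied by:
  {y: True, d: False}
  {d: False, y: False}
  {d: True, y: True}


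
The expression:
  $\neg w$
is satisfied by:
  {w: False}


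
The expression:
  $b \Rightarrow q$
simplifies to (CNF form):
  $q \vee \neg b$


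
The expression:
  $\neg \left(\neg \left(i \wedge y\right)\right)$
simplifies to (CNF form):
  $i \wedge y$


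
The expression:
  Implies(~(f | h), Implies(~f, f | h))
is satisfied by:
  {h: True, f: True}
  {h: True, f: False}
  {f: True, h: False}


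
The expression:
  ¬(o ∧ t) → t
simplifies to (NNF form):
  t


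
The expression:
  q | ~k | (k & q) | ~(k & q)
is always true.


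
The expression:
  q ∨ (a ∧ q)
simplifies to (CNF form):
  q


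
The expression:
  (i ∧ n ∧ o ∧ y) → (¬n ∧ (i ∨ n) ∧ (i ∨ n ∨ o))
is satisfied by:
  {o: False, y: False, n: False, i: False}
  {i: True, o: False, y: False, n: False}
  {n: True, o: False, y: False, i: False}
  {i: True, n: True, o: False, y: False}
  {y: True, i: False, o: False, n: False}
  {i: True, y: True, o: False, n: False}
  {n: True, y: True, i: False, o: False}
  {i: True, n: True, y: True, o: False}
  {o: True, n: False, y: False, i: False}
  {i: True, o: True, n: False, y: False}
  {n: True, o: True, i: False, y: False}
  {i: True, n: True, o: True, y: False}
  {y: True, o: True, n: False, i: False}
  {i: True, y: True, o: True, n: False}
  {n: True, y: True, o: True, i: False}


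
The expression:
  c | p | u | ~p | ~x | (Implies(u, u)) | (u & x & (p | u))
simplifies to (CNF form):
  True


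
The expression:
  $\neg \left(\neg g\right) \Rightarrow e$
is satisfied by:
  {e: True, g: False}
  {g: False, e: False}
  {g: True, e: True}


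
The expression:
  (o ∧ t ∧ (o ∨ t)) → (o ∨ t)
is always true.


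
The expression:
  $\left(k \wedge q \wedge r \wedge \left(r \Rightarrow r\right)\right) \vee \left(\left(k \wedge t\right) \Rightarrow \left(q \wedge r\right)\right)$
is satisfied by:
  {r: True, q: True, k: False, t: False}
  {r: True, q: False, k: False, t: False}
  {q: True, r: False, k: False, t: False}
  {r: False, q: False, k: False, t: False}
  {r: True, t: True, q: True, k: False}
  {r: True, t: True, q: False, k: False}
  {t: True, q: True, r: False, k: False}
  {t: True, r: False, q: False, k: False}
  {r: True, k: True, q: True, t: False}
  {r: True, k: True, q: False, t: False}
  {k: True, q: True, r: False, t: False}
  {k: True, r: False, q: False, t: False}
  {r: True, t: True, k: True, q: True}


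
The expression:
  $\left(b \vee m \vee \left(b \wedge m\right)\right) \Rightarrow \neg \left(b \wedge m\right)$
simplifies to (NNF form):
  $\neg b \vee \neg m$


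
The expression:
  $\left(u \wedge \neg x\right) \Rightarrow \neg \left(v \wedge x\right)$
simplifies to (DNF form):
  $\text{True}$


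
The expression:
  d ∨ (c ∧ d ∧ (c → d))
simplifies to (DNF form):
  d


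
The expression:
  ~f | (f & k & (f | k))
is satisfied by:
  {k: True, f: False}
  {f: False, k: False}
  {f: True, k: True}


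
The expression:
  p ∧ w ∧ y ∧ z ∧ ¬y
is never true.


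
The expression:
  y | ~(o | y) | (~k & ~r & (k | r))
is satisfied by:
  {y: True, o: False}
  {o: False, y: False}
  {o: True, y: True}


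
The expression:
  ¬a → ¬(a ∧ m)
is always true.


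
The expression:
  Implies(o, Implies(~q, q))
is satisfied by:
  {q: True, o: False}
  {o: False, q: False}
  {o: True, q: True}


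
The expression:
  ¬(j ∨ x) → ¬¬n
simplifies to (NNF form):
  j ∨ n ∨ x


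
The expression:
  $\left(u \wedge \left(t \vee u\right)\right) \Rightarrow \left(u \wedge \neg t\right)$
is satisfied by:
  {u: False, t: False}
  {t: True, u: False}
  {u: True, t: False}


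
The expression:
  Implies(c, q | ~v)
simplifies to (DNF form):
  q | ~c | ~v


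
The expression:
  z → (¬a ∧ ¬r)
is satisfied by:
  {r: False, z: False, a: False}
  {a: True, r: False, z: False}
  {r: True, a: False, z: False}
  {a: True, r: True, z: False}
  {z: True, a: False, r: False}


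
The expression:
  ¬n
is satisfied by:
  {n: False}


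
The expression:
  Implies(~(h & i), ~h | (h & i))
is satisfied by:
  {i: True, h: False}
  {h: False, i: False}
  {h: True, i: True}


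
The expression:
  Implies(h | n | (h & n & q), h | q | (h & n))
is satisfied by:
  {q: True, h: True, n: False}
  {q: True, h: False, n: False}
  {h: True, q: False, n: False}
  {q: False, h: False, n: False}
  {n: True, q: True, h: True}
  {n: True, q: True, h: False}
  {n: True, h: True, q: False}


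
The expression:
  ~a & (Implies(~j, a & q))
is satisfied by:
  {j: True, a: False}


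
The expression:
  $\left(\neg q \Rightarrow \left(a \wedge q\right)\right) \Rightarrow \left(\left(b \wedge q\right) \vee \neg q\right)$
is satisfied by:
  {b: True, q: False}
  {q: False, b: False}
  {q: True, b: True}


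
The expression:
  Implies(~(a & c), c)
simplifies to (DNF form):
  c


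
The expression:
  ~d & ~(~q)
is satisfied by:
  {q: True, d: False}


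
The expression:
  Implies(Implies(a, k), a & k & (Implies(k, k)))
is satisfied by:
  {a: True}


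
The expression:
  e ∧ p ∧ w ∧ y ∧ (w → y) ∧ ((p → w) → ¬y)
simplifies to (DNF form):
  False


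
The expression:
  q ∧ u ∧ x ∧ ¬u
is never true.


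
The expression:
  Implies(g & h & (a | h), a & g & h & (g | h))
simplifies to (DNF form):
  a | ~g | ~h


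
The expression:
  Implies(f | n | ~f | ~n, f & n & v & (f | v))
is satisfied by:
  {n: True, f: True, v: True}


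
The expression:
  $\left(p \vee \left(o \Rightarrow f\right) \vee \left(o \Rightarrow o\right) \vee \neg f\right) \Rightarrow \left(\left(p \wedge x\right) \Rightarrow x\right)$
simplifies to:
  $\text{True}$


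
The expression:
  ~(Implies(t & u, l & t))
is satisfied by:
  {t: True, u: True, l: False}


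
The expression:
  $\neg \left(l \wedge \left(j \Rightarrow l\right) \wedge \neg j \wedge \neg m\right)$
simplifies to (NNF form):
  $j \vee m \vee \neg l$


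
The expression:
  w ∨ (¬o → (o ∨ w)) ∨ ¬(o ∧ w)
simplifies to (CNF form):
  True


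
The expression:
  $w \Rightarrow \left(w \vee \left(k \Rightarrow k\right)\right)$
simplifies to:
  $\text{True}$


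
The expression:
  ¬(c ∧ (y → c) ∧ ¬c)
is always true.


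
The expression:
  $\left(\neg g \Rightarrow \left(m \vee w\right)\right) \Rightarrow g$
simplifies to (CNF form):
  $\left(g \vee \neg m\right) \wedge \left(g \vee \neg w\right)$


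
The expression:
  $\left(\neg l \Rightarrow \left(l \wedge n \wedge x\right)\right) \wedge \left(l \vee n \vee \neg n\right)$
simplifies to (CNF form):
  $l$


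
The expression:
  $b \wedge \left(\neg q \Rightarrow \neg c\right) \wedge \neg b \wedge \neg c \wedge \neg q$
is never true.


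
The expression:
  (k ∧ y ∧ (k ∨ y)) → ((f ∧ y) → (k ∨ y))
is always true.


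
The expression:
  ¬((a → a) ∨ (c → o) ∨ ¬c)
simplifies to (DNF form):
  False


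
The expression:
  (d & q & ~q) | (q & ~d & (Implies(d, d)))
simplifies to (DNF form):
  q & ~d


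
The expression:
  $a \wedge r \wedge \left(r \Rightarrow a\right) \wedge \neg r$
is never true.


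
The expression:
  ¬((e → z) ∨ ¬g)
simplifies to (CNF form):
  e ∧ g ∧ ¬z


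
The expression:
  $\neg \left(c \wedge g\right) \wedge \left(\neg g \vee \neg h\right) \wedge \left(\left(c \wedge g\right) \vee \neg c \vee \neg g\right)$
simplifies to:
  $\left(\neg c \wedge \neg h\right) \vee \neg g$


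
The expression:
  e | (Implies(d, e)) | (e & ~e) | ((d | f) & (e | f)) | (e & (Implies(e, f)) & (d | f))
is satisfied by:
  {e: True, f: True, d: False}
  {e: True, f: False, d: False}
  {f: True, e: False, d: False}
  {e: False, f: False, d: False}
  {d: True, e: True, f: True}
  {d: True, e: True, f: False}
  {d: True, f: True, e: False}


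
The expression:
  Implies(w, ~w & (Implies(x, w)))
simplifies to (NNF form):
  ~w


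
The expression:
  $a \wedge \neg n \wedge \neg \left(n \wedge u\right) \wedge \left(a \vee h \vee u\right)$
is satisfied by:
  {a: True, n: False}


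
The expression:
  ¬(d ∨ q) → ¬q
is always true.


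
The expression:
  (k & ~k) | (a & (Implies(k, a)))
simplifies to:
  a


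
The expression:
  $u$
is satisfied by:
  {u: True}


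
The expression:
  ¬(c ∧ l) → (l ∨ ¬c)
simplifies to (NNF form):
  l ∨ ¬c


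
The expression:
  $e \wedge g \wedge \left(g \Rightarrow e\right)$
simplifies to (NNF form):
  $e \wedge g$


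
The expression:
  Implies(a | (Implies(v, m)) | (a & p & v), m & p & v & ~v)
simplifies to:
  v & ~a & ~m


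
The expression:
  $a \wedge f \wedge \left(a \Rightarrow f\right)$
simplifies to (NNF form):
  $a \wedge f$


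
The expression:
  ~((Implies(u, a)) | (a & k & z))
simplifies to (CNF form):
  u & ~a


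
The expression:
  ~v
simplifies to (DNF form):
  ~v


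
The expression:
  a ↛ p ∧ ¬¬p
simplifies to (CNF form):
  False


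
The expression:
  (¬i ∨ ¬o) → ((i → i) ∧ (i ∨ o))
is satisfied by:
  {i: True, o: True}
  {i: True, o: False}
  {o: True, i: False}


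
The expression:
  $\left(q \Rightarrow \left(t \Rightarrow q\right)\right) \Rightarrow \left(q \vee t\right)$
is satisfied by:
  {t: True, q: True}
  {t: True, q: False}
  {q: True, t: False}


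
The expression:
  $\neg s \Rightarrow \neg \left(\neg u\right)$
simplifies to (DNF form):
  $s \vee u$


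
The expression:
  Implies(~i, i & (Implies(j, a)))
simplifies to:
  i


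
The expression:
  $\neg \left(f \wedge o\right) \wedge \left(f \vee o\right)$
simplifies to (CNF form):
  $\left(f \vee o\right) \wedge \left(f \vee \neg f\right) \wedge \left(o \vee \neg o\right) \wedge \left(\neg f \vee \neg o\right)$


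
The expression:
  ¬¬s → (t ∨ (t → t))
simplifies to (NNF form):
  True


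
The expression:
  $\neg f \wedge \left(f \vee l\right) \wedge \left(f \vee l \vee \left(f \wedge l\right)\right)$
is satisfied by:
  {l: True, f: False}


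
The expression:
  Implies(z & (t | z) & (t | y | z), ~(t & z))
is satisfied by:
  {t: False, z: False}
  {z: True, t: False}
  {t: True, z: False}


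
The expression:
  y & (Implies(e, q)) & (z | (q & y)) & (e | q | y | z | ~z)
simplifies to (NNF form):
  y & (q | z) & (q | ~e)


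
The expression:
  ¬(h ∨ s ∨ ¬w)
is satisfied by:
  {w: True, h: False, s: False}


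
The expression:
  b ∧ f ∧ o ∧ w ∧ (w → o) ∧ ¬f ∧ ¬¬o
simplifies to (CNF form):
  False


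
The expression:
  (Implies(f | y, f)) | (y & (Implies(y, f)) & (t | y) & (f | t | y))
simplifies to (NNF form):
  f | ~y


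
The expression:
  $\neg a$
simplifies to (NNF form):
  $\neg a$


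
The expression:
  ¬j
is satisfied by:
  {j: False}


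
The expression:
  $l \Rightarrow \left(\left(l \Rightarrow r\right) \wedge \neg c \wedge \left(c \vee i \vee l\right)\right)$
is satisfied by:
  {r: True, l: False, c: False}
  {r: False, l: False, c: False}
  {c: True, r: True, l: False}
  {c: True, r: False, l: False}
  {l: True, r: True, c: False}


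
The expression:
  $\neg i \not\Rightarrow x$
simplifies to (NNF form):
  $\neg i \wedge \neg x$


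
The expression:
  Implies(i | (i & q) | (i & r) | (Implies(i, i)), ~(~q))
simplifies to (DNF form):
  q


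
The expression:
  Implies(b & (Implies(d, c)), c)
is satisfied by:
  {d: True, c: True, b: False}
  {d: True, c: False, b: False}
  {c: True, d: False, b: False}
  {d: False, c: False, b: False}
  {b: True, d: True, c: True}
  {b: True, d: True, c: False}
  {b: True, c: True, d: False}


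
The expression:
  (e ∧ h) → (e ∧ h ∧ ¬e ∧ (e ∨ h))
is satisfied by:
  {h: False, e: False}
  {e: True, h: False}
  {h: True, e: False}


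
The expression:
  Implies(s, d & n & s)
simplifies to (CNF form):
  (d | ~s) & (n | ~s)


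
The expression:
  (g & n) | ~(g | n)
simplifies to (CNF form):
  (g | ~g) & (g | ~n) & (n | ~g) & (n | ~n)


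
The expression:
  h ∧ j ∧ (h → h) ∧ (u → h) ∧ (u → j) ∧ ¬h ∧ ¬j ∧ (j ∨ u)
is never true.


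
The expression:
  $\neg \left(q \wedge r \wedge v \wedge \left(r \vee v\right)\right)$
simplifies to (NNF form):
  $\neg q \vee \neg r \vee \neg v$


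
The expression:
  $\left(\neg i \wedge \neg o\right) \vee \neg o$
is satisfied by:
  {o: False}


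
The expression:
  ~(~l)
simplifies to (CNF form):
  l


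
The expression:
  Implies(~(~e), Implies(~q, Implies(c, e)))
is always true.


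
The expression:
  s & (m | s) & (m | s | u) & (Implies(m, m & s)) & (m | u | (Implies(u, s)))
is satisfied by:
  {s: True}


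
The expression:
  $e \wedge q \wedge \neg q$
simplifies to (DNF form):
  $\text{False}$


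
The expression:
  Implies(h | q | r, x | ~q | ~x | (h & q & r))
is always true.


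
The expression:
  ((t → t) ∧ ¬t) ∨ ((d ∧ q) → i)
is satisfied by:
  {i: True, t: False, d: False, q: False}
  {q: False, t: False, i: False, d: False}
  {q: True, i: True, t: False, d: False}
  {q: True, t: False, i: False, d: False}
  {d: True, i: True, q: False, t: False}
  {d: True, q: False, t: False, i: False}
  {d: True, q: True, i: True, t: False}
  {d: True, q: True, t: False, i: False}
  {i: True, t: True, d: False, q: False}
  {t: True, d: False, i: False, q: False}
  {q: True, t: True, i: True, d: False}
  {q: True, t: True, d: False, i: False}
  {i: True, t: True, d: True, q: False}
  {t: True, d: True, q: False, i: False}
  {q: True, t: True, d: True, i: True}
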